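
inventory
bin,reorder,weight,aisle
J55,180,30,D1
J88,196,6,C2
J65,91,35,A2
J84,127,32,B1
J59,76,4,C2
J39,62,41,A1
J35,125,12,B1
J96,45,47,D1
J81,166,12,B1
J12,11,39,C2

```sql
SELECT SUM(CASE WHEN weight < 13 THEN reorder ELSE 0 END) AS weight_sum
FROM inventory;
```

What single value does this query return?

bin=J55: ✗
bin=J88: ✓ → 196
bin=J65: ✗
bin=J84: ✗
bin=J59: ✓ → 76
bin=J39: ✗
bin=J35: ✓ → 125
bin=J96: ✗
bin=J81: ✓ → 166
bin=J12: ✗
weight_sum = 196 + 76 + 125 + 166 = 563

563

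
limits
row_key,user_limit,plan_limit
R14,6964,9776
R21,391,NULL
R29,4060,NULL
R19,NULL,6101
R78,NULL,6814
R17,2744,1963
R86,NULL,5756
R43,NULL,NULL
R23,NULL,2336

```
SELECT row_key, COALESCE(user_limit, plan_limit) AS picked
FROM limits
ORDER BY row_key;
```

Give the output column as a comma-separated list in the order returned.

6964, 2744, 6101, 391, 2336, 4060, NULL, 6814, 5756

row_key=R14: user_limit=6964 → 6964
row_key=R17: user_limit=2744 → 2744
row_key=R19: user_limit=NULL, plan_limit=6101 → 6101
row_key=R21: user_limit=391 → 391
row_key=R23: user_limit=NULL, plan_limit=2336 → 2336
row_key=R29: user_limit=4060 → 4060
row_key=R43: user_limit=NULL, plan_limit=NULL (all NULL) → NULL
row_key=R78: user_limit=NULL, plan_limit=6814 → 6814
row_key=R86: user_limit=NULL, plan_limit=5756 → 5756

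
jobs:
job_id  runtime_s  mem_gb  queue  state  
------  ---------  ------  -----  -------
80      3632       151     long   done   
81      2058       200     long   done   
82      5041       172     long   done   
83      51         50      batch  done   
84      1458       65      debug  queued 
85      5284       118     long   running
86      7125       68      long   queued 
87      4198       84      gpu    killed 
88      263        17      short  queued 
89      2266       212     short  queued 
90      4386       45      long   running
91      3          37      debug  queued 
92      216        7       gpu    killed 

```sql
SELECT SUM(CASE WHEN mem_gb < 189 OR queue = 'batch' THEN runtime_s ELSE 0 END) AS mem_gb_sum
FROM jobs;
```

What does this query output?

job_id=80: ✓ → 3632
job_id=81: ✗
job_id=82: ✓ → 5041
job_id=83: ✓ → 51
job_id=84: ✓ → 1458
job_id=85: ✓ → 5284
job_id=86: ✓ → 7125
job_id=87: ✓ → 4198
job_id=88: ✓ → 263
job_id=89: ✗
job_id=90: ✓ → 4386
job_id=91: ✓ → 3
job_id=92: ✓ → 216
mem_gb_sum = 3632 + 5041 + 51 + 1458 + 5284 + 7125 + 4198 + 263 + 4386 + 3 + 216 = 31657

31657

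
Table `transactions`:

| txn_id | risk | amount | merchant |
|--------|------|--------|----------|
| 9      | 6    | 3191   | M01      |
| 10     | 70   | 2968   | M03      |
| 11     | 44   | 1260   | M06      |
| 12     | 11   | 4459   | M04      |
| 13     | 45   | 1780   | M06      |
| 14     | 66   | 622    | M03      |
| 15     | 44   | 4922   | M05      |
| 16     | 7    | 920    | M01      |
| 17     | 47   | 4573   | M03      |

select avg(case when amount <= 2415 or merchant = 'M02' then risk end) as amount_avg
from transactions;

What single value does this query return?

40.5

txn_id=9: ✗
txn_id=10: ✗
txn_id=11: ✓ → 44
txn_id=12: ✗
txn_id=13: ✓ → 45
txn_id=14: ✓ → 66
txn_id=15: ✗
txn_id=16: ✓ → 7
txn_id=17: ✗
amount_avg = (44 + 45 + 66 + 7) / 4 = 40.5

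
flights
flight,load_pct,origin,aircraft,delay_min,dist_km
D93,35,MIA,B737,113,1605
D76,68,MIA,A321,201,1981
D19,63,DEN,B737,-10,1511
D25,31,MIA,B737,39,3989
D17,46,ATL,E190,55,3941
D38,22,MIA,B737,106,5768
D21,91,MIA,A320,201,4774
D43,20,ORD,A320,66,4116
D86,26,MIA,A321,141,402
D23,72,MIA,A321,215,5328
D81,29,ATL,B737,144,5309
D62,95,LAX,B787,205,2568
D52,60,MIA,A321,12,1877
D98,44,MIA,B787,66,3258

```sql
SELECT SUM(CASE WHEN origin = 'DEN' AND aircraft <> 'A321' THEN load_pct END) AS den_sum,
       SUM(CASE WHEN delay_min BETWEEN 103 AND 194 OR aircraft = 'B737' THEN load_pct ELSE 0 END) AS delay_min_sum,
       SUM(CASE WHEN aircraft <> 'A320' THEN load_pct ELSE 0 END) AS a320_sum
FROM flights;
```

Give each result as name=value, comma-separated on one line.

[den_sum: origin = 'DEN' AND aircraft <> 'A321']
flight=D93: ✗
flight=D76: ✗
flight=D19: ✓ → 63
flight=D25: ✗
flight=D17: ✗
flight=D38: ✗
flight=D21: ✗
flight=D43: ✗
flight=D86: ✗
flight=D23: ✗
flight=D81: ✗
flight=D62: ✗
flight=D52: ✗
flight=D98: ✗
den_sum = 63
—
[delay_min_sum: delay_min BETWEEN 103 AND 194 OR aircraft = 'B737']
flight=D93: ✓ → 35
flight=D76: ✗
flight=D19: ✓ → 63
flight=D25: ✓ → 31
flight=D17: ✗
flight=D38: ✓ → 22
flight=D21: ✗
flight=D43: ✗
flight=D86: ✓ → 26
flight=D23: ✗
flight=D81: ✓ → 29
flight=D62: ✗
flight=D52: ✗
flight=D98: ✗
delay_min_sum = 35 + 63 + 31 + 22 + 26 + 29 = 206
—
[a320_sum: aircraft <> 'A320']
flight=D93: ✓ → 35
flight=D76: ✓ → 68
flight=D19: ✓ → 63
flight=D25: ✓ → 31
flight=D17: ✓ → 46
flight=D38: ✓ → 22
flight=D21: ✗
flight=D43: ✗
flight=D86: ✓ → 26
flight=D23: ✓ → 72
flight=D81: ✓ → 29
flight=D62: ✓ → 95
flight=D52: ✓ → 60
flight=D98: ✓ → 44
a320_sum = 35 + 68 + 63 + 31 + 46 + 22 + 26 + 72 + 29 + 95 + 60 + 44 = 591

den_sum=63, delay_min_sum=206, a320_sum=591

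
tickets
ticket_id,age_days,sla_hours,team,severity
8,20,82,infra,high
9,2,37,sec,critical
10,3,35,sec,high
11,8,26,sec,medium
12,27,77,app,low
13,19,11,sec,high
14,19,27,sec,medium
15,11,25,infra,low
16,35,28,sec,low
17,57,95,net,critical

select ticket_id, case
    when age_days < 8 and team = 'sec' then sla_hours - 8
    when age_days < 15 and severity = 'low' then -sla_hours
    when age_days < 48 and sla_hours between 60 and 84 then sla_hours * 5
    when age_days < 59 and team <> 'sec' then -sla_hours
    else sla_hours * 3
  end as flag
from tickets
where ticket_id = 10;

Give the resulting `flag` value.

ticket_id = 10: age_days=3, sla_hours=35, team=sec, severity=high.
age_days < 8 and team = 'sec' → true → 27

27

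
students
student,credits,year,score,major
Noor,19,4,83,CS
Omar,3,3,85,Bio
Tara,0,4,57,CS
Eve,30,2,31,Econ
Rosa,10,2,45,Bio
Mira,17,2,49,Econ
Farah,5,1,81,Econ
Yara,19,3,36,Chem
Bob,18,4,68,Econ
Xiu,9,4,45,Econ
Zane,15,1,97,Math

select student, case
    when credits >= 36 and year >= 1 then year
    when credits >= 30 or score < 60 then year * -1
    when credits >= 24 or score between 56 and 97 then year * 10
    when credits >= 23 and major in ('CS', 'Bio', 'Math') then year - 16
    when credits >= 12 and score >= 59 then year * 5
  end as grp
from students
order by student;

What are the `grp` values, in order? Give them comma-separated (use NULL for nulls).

40, -2, 10, -2, 40, 30, -2, -4, -4, -3, 10

student=Bob: credits >= 24 or score between 56 and 97 → 40
student=Eve: credits >= 30 or score < 60 → -2
student=Farah: credits >= 24 or score between 56 and 97 → 10
student=Mira: credits >= 30 or score < 60 → -2
student=Noor: credits >= 24 or score between 56 and 97 → 40
student=Omar: credits >= 24 or score between 56 and 97 → 30
student=Rosa: credits >= 30 or score < 60 → -2
student=Tara: credits >= 30 or score < 60 → -4
student=Xiu: credits >= 30 or score < 60 → -4
student=Yara: credits >= 30 or score < 60 → -3
student=Zane: credits >= 24 or score between 56 and 97 → 10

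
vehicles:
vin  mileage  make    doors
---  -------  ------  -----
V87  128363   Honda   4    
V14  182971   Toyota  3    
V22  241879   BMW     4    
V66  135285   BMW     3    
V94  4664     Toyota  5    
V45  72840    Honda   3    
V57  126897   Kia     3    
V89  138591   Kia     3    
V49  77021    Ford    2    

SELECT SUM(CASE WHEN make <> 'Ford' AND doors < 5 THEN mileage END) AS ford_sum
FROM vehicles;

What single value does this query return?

vin=V87: ✓ → 128363
vin=V14: ✓ → 182971
vin=V22: ✓ → 241879
vin=V66: ✓ → 135285
vin=V94: ✗
vin=V45: ✓ → 72840
vin=V57: ✓ → 126897
vin=V89: ✓ → 138591
vin=V49: ✗
ford_sum = 128363 + 182971 + 241879 + 135285 + 72840 + 126897 + 138591 = 1026826

1026826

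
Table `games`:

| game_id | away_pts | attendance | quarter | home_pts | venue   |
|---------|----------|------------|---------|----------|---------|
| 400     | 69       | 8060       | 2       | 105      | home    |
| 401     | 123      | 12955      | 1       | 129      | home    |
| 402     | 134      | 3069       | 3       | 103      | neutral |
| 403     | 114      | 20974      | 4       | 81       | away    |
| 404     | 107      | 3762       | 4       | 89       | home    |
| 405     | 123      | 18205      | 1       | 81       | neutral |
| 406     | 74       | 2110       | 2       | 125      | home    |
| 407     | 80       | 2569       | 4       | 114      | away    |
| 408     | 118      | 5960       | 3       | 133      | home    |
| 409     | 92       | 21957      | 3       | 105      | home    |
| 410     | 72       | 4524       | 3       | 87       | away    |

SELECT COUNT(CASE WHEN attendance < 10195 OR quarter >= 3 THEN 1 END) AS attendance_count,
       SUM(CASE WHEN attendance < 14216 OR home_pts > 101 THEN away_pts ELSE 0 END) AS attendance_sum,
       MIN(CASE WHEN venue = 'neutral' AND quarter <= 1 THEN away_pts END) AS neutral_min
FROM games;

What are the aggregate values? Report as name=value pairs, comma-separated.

[attendance_count: attendance < 10195 OR quarter >= 3]
game_id=400: ✓ → 1
game_id=401: ✗
game_id=402: ✓ → 1
game_id=403: ✓ → 1
game_id=404: ✓ → 1
game_id=405: ✗
game_id=406: ✓ → 1
game_id=407: ✓ → 1
game_id=408: ✓ → 1
game_id=409: ✓ → 1
game_id=410: ✓ → 1
attendance_count = COUNT(1, 1, 1, 1, 1, 1, 1, 1, 1) = 9
—
[attendance_sum: attendance < 14216 OR home_pts > 101]
game_id=400: ✓ → 69
game_id=401: ✓ → 123
game_id=402: ✓ → 134
game_id=403: ✗
game_id=404: ✓ → 107
game_id=405: ✗
game_id=406: ✓ → 74
game_id=407: ✓ → 80
game_id=408: ✓ → 118
game_id=409: ✓ → 92
game_id=410: ✓ → 72
attendance_sum = 69 + 123 + 134 + 107 + 74 + 80 + 118 + 92 + 72 = 869
—
[neutral_min: venue = 'neutral' AND quarter <= 1]
game_id=400: ✗
game_id=401: ✗
game_id=402: ✗
game_id=403: ✗
game_id=404: ✗
game_id=405: ✓ → 123
game_id=406: ✗
game_id=407: ✗
game_id=408: ✗
game_id=409: ✗
game_id=410: ✗
neutral_min = MIN(123) = 123

attendance_count=9, attendance_sum=869, neutral_min=123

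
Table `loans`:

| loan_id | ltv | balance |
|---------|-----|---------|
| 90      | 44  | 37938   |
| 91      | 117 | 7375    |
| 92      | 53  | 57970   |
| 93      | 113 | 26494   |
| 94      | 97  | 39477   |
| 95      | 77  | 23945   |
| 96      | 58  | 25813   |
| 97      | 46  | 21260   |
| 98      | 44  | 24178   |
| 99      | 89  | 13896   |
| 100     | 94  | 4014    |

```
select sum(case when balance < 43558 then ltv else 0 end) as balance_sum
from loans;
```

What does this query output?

loan_id=90: ✓ → 44
loan_id=91: ✓ → 117
loan_id=92: ✗
loan_id=93: ✓ → 113
loan_id=94: ✓ → 97
loan_id=95: ✓ → 77
loan_id=96: ✓ → 58
loan_id=97: ✓ → 46
loan_id=98: ✓ → 44
loan_id=99: ✓ → 89
loan_id=100: ✓ → 94
balance_sum = 44 + 117 + 113 + 97 + 77 + 58 + 46 + 44 + 89 + 94 = 779

779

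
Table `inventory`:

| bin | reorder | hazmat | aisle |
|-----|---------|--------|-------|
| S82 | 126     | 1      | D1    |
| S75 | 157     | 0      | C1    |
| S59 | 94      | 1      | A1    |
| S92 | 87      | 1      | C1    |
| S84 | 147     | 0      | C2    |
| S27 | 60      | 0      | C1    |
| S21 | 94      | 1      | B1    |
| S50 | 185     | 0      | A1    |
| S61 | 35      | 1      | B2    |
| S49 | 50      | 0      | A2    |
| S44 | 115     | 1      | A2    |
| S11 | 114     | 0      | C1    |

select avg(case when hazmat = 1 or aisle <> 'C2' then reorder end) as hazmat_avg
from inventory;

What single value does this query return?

101.5454545455

bin=S82: ✓ → 126
bin=S75: ✓ → 157
bin=S59: ✓ → 94
bin=S92: ✓ → 87
bin=S84: ✗
bin=S27: ✓ → 60
bin=S21: ✓ → 94
bin=S50: ✓ → 185
bin=S61: ✓ → 35
bin=S49: ✓ → 50
bin=S44: ✓ → 115
bin=S11: ✓ → 114
hazmat_avg = (126 + 157 + 94 + 87 + 60 + 94 + 185 + 35 + 50 + 115 + 114) / 11 = 101.5454545455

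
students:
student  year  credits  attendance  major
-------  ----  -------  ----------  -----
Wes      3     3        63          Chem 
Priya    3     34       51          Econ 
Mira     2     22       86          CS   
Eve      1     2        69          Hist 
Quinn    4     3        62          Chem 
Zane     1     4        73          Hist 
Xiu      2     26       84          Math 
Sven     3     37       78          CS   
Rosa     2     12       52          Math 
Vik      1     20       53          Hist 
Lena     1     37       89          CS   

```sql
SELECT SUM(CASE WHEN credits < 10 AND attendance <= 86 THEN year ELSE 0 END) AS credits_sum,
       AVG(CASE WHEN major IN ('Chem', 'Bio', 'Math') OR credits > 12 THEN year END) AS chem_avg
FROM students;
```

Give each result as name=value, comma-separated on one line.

credits_sum=9, chem_avg=2.3333333333

[credits_sum: credits < 10 AND attendance <= 86]
student=Wes: ✓ → 3
student=Priya: ✗
student=Mira: ✗
student=Eve: ✓ → 1
student=Quinn: ✓ → 4
student=Zane: ✓ → 1
student=Xiu: ✗
student=Sven: ✗
student=Rosa: ✗
student=Vik: ✗
student=Lena: ✗
credits_sum = 3 + 1 + 4 + 1 = 9
—
[chem_avg: major IN ('Chem', 'Bio', 'Math') OR credits > 12]
student=Wes: ✓ → 3
student=Priya: ✓ → 3
student=Mira: ✓ → 2
student=Eve: ✗
student=Quinn: ✓ → 4
student=Zane: ✗
student=Xiu: ✓ → 2
student=Sven: ✓ → 3
student=Rosa: ✓ → 2
student=Vik: ✓ → 1
student=Lena: ✓ → 1
chem_avg = (3 + 3 + 2 + 4 + 2 + 3 + 2 + 1 + 1) / 9 = 2.3333333333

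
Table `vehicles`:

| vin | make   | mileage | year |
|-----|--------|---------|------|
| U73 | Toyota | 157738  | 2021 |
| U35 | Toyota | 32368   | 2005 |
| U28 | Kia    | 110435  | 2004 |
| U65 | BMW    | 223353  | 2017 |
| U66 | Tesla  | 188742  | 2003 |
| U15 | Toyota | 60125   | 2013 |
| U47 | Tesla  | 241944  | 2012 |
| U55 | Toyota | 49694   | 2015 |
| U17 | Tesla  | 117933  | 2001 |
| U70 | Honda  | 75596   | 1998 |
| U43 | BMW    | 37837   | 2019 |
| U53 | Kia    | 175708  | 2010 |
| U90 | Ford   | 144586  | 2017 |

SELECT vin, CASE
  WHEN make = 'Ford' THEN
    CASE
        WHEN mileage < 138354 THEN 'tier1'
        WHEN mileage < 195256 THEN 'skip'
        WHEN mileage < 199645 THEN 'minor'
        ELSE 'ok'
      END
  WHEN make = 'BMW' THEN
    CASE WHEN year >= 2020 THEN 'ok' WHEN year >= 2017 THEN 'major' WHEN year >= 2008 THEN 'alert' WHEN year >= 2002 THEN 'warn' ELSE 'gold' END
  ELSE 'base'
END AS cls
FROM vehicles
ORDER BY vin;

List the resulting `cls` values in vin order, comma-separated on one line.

vin=U15: make='Toyota' → outer ELSE → base
vin=U17: make='Tesla' → outer ELSE → base
vin=U28: make='Kia' → outer ELSE → base
vin=U35: make='Toyota' → outer ELSE → base
vin=U43: make='BMW' → inner[year >= 2017] → major
vin=U47: make='Tesla' → outer ELSE → base
vin=U53: make='Kia' → outer ELSE → base
vin=U55: make='Toyota' → outer ELSE → base
vin=U65: make='BMW' → inner[year >= 2017] → major
vin=U66: make='Tesla' → outer ELSE → base
vin=U70: make='Honda' → outer ELSE → base
vin=U73: make='Toyota' → outer ELSE → base
vin=U90: make='Ford' → inner[mileage < 195256] → skip

base, base, base, base, major, base, base, base, major, base, base, base, skip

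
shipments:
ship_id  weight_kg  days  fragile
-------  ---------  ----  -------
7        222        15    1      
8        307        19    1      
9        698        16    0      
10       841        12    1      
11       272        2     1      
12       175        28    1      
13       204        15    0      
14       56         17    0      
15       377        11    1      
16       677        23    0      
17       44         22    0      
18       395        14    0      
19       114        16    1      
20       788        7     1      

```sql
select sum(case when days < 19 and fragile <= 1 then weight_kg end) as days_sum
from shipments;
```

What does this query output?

3967

ship_id=7: ✓ → 222
ship_id=8: ✗
ship_id=9: ✓ → 698
ship_id=10: ✓ → 841
ship_id=11: ✓ → 272
ship_id=12: ✗
ship_id=13: ✓ → 204
ship_id=14: ✓ → 56
ship_id=15: ✓ → 377
ship_id=16: ✗
ship_id=17: ✗
ship_id=18: ✓ → 395
ship_id=19: ✓ → 114
ship_id=20: ✓ → 788
days_sum = 222 + 698 + 841 + 272 + 204 + 56 + 377 + 395 + 114 + 788 = 3967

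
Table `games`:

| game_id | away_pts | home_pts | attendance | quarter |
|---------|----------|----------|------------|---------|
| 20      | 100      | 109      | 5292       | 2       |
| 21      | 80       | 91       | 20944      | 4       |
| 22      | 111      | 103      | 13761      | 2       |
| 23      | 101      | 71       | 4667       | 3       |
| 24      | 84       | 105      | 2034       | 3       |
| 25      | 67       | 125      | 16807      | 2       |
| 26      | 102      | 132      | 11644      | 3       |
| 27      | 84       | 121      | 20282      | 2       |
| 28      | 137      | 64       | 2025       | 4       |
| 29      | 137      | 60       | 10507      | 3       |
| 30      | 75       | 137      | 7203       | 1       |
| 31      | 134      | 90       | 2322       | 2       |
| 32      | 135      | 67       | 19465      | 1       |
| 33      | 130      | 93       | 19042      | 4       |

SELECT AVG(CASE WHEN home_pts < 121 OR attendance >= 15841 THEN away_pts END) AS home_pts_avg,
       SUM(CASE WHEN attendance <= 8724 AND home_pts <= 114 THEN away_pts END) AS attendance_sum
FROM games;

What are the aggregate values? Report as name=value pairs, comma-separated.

[home_pts_avg: home_pts < 121 OR attendance >= 15841]
game_id=20: ✓ → 100
game_id=21: ✓ → 80
game_id=22: ✓ → 111
game_id=23: ✓ → 101
game_id=24: ✓ → 84
game_id=25: ✓ → 67
game_id=26: ✗
game_id=27: ✓ → 84
game_id=28: ✓ → 137
game_id=29: ✓ → 137
game_id=30: ✗
game_id=31: ✓ → 134
game_id=32: ✓ → 135
game_id=33: ✓ → 130
home_pts_avg = (100 + 80 + 111 + 101 + 84 + 67 + 84 + 137 + 137 + 134 + 135 + 130) / 12 = 108.3333333333
—
[attendance_sum: attendance <= 8724 AND home_pts <= 114]
game_id=20: ✓ → 100
game_id=21: ✗
game_id=22: ✗
game_id=23: ✓ → 101
game_id=24: ✓ → 84
game_id=25: ✗
game_id=26: ✗
game_id=27: ✗
game_id=28: ✓ → 137
game_id=29: ✗
game_id=30: ✗
game_id=31: ✓ → 134
game_id=32: ✗
game_id=33: ✗
attendance_sum = 100 + 101 + 84 + 137 + 134 = 556

home_pts_avg=108.3333333333, attendance_sum=556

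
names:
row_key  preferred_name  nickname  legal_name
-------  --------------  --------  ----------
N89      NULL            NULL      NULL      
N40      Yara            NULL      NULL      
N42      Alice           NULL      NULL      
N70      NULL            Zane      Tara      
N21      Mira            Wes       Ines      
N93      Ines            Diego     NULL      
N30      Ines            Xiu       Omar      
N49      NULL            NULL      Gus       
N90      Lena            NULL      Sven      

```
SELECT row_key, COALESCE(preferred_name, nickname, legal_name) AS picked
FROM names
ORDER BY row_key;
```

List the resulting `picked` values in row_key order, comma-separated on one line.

row_key=N21: preferred_name=Mira → Mira
row_key=N30: preferred_name=Ines → Ines
row_key=N40: preferred_name=Yara → Yara
row_key=N42: preferred_name=Alice → Alice
row_key=N49: preferred_name=NULL, nickname=NULL, legal_name=Gus → Gus
row_key=N70: preferred_name=NULL, nickname=Zane → Zane
row_key=N89: preferred_name=NULL, nickname=NULL, legal_name=NULL (all NULL) → NULL
row_key=N90: preferred_name=Lena → Lena
row_key=N93: preferred_name=Ines → Ines

Mira, Ines, Yara, Alice, Gus, Zane, NULL, Lena, Ines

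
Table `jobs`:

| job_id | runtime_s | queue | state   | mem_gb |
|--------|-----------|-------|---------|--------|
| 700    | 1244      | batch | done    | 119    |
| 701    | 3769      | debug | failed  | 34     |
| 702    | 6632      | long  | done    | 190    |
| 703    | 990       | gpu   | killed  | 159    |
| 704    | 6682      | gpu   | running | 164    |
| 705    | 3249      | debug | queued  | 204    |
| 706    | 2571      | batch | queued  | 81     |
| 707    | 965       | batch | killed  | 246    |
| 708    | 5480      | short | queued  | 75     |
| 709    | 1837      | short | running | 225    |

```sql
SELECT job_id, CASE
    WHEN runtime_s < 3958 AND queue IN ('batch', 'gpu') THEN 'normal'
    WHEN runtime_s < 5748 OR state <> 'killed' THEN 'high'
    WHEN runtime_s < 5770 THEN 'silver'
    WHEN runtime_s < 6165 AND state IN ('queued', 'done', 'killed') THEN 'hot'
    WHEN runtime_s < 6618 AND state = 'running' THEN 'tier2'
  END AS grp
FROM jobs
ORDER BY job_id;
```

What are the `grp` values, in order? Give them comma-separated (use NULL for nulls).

job_id=700: runtime_s < 3958 AND queue IN ('batch', 'gpu') → normal
job_id=701: runtime_s < 5748 OR state <> 'killed' → high
job_id=702: runtime_s < 5748 OR state <> 'killed' → high
job_id=703: runtime_s < 3958 AND queue IN ('batch', 'gpu') → normal
job_id=704: runtime_s < 5748 OR state <> 'killed' → high
job_id=705: runtime_s < 5748 OR state <> 'killed' → high
job_id=706: runtime_s < 3958 AND queue IN ('batch', 'gpu') → normal
job_id=707: runtime_s < 3958 AND queue IN ('batch', 'gpu') → normal
job_id=708: runtime_s < 5748 OR state <> 'killed' → high
job_id=709: runtime_s < 5748 OR state <> 'killed' → high

normal, high, high, normal, high, high, normal, normal, high, high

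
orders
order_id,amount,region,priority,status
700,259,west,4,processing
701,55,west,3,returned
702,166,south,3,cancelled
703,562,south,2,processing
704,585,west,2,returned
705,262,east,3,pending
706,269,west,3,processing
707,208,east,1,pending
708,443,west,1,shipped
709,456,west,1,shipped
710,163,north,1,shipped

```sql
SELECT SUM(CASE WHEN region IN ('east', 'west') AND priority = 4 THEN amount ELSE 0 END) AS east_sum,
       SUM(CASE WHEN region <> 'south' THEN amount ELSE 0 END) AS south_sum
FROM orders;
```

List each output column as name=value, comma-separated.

east_sum=259, south_sum=2700

[east_sum: region IN ('east', 'west') AND priority = 4]
order_id=700: ✓ → 259
order_id=701: ✗
order_id=702: ✗
order_id=703: ✗
order_id=704: ✗
order_id=705: ✗
order_id=706: ✗
order_id=707: ✗
order_id=708: ✗
order_id=709: ✗
order_id=710: ✗
east_sum = 259
—
[south_sum: region <> 'south']
order_id=700: ✓ → 259
order_id=701: ✓ → 55
order_id=702: ✗
order_id=703: ✗
order_id=704: ✓ → 585
order_id=705: ✓ → 262
order_id=706: ✓ → 269
order_id=707: ✓ → 208
order_id=708: ✓ → 443
order_id=709: ✓ → 456
order_id=710: ✓ → 163
south_sum = 259 + 55 + 585 + 262 + 269 + 208 + 443 + 456 + 163 = 2700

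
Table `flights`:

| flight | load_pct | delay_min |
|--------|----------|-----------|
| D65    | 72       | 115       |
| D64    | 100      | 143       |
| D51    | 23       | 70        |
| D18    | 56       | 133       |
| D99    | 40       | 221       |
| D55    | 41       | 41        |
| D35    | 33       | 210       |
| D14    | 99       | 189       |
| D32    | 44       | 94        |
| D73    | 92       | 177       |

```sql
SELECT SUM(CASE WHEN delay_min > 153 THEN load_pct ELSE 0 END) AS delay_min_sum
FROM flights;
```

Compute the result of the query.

264

flight=D65: ✗
flight=D64: ✗
flight=D51: ✗
flight=D18: ✗
flight=D99: ✓ → 40
flight=D55: ✗
flight=D35: ✓ → 33
flight=D14: ✓ → 99
flight=D32: ✗
flight=D73: ✓ → 92
delay_min_sum = 40 + 33 + 99 + 92 = 264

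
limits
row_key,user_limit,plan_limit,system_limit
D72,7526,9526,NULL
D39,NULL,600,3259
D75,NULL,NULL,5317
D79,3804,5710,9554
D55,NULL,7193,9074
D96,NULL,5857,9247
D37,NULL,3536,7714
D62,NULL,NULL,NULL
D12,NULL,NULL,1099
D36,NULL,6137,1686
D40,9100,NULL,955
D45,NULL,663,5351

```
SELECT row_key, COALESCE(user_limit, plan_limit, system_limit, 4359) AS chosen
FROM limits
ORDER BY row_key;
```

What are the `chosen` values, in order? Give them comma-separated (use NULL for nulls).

row_key=D12: user_limit=NULL, plan_limit=NULL, system_limit=1099 → 1099
row_key=D36: user_limit=NULL, plan_limit=6137 → 6137
row_key=D37: user_limit=NULL, plan_limit=3536 → 3536
row_key=D39: user_limit=NULL, plan_limit=600 → 600
row_key=D40: user_limit=9100 → 9100
row_key=D45: user_limit=NULL, plan_limit=663 → 663
row_key=D55: user_limit=NULL, plan_limit=7193 → 7193
row_key=D62: user_limit=NULL, plan_limit=NULL, system_limit=NULL, → literal 4359 → 4359
row_key=D72: user_limit=7526 → 7526
row_key=D75: user_limit=NULL, plan_limit=NULL, system_limit=5317 → 5317
row_key=D79: user_limit=3804 → 3804
row_key=D96: user_limit=NULL, plan_limit=5857 → 5857

1099, 6137, 3536, 600, 9100, 663, 7193, 4359, 7526, 5317, 3804, 5857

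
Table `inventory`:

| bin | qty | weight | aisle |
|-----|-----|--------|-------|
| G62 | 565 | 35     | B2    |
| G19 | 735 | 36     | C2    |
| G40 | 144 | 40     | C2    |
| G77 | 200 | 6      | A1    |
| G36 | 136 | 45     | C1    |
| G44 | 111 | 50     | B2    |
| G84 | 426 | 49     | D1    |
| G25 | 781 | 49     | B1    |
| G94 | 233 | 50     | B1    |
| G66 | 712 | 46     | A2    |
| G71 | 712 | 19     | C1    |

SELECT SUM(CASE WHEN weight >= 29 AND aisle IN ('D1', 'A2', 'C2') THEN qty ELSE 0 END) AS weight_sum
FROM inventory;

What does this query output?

2017

bin=G62: ✗
bin=G19: ✓ → 735
bin=G40: ✓ → 144
bin=G77: ✗
bin=G36: ✗
bin=G44: ✗
bin=G84: ✓ → 426
bin=G25: ✗
bin=G94: ✗
bin=G66: ✓ → 712
bin=G71: ✗
weight_sum = 735 + 144 + 426 + 712 = 2017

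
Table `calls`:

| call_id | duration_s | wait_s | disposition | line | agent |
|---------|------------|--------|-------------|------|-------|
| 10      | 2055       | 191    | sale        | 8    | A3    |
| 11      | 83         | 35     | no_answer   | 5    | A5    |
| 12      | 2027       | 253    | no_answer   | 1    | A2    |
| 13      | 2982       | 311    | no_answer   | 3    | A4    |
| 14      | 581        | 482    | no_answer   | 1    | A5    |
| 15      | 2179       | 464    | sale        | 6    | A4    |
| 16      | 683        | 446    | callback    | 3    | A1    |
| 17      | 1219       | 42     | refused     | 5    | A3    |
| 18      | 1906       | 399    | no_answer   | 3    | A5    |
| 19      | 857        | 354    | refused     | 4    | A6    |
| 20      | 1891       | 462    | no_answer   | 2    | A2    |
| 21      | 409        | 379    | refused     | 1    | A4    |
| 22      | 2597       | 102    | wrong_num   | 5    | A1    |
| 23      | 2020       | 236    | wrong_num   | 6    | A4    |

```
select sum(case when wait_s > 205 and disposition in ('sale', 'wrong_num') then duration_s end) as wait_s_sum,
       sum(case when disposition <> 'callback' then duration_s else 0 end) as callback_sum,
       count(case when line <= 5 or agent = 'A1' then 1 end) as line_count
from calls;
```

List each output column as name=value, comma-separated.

[wait_s_sum: wait_s > 205 and disposition in ('sale', 'wrong_num')]
call_id=10: ✗
call_id=11: ✗
call_id=12: ✗
call_id=13: ✗
call_id=14: ✗
call_id=15: ✓ → 2179
call_id=16: ✗
call_id=17: ✗
call_id=18: ✗
call_id=19: ✗
call_id=20: ✗
call_id=21: ✗
call_id=22: ✗
call_id=23: ✓ → 2020
wait_s_sum = 2179 + 2020 = 4199
—
[callback_sum: disposition <> 'callback']
call_id=10: ✓ → 2055
call_id=11: ✓ → 83
call_id=12: ✓ → 2027
call_id=13: ✓ → 2982
call_id=14: ✓ → 581
call_id=15: ✓ → 2179
call_id=16: ✗
call_id=17: ✓ → 1219
call_id=18: ✓ → 1906
call_id=19: ✓ → 857
call_id=20: ✓ → 1891
call_id=21: ✓ → 409
call_id=22: ✓ → 2597
call_id=23: ✓ → 2020
callback_sum = 2055 + 83 + 2027 + 2982 + 581 + 2179 + 1219 + 1906 + 857 + 1891 + 409 + 2597 + 2020 = 20806
—
[line_count: line <= 5 or agent = 'A1']
call_id=10: ✗
call_id=11: ✓ → 1
call_id=12: ✓ → 1
call_id=13: ✓ → 1
call_id=14: ✓ → 1
call_id=15: ✗
call_id=16: ✓ → 1
call_id=17: ✓ → 1
call_id=18: ✓ → 1
call_id=19: ✓ → 1
call_id=20: ✓ → 1
call_id=21: ✓ → 1
call_id=22: ✓ → 1
call_id=23: ✗
line_count = COUNT(1, 1, 1, 1, 1, 1, 1, 1, 1, 1, 1) = 11

wait_s_sum=4199, callback_sum=20806, line_count=11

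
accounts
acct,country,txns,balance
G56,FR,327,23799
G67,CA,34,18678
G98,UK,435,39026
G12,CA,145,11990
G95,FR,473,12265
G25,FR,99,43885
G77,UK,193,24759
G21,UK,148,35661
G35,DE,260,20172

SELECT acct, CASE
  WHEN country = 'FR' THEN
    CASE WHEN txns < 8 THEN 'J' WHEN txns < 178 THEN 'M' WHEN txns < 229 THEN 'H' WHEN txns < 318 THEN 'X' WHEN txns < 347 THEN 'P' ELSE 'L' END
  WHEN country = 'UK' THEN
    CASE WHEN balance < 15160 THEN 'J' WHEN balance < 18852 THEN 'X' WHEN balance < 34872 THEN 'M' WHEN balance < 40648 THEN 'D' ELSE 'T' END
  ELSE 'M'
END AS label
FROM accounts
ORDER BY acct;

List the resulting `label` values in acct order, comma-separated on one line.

acct=G12: country='CA' → outer ELSE → M
acct=G21: country='UK' → inner[balance < 40648] → D
acct=G25: country='FR' → inner[txns < 178] → M
acct=G35: country='DE' → outer ELSE → M
acct=G56: country='FR' → inner[txns < 347] → P
acct=G67: country='CA' → outer ELSE → M
acct=G77: country='UK' → inner[balance < 34872] → M
acct=G95: country='FR' → inner[ELSE] → L
acct=G98: country='UK' → inner[balance < 40648] → D

M, D, M, M, P, M, M, L, D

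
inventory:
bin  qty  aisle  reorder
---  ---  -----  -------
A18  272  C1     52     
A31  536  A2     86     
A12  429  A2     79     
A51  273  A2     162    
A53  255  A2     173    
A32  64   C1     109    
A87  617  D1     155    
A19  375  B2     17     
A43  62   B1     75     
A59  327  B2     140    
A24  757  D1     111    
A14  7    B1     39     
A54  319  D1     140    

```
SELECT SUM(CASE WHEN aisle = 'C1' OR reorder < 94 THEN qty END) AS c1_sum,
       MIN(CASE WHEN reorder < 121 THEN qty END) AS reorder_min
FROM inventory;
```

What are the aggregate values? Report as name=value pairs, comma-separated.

[c1_sum: aisle = 'C1' OR reorder < 94]
bin=A18: ✓ → 272
bin=A31: ✓ → 536
bin=A12: ✓ → 429
bin=A51: ✗
bin=A53: ✗
bin=A32: ✓ → 64
bin=A87: ✗
bin=A19: ✓ → 375
bin=A43: ✓ → 62
bin=A59: ✗
bin=A24: ✗
bin=A14: ✓ → 7
bin=A54: ✗
c1_sum = 272 + 536 + 429 + 64 + 375 + 62 + 7 = 1745
—
[reorder_min: reorder < 121]
bin=A18: ✓ → 272
bin=A31: ✓ → 536
bin=A12: ✓ → 429
bin=A51: ✗
bin=A53: ✗
bin=A32: ✓ → 64
bin=A87: ✗
bin=A19: ✓ → 375
bin=A43: ✓ → 62
bin=A59: ✗
bin=A24: ✓ → 757
bin=A14: ✓ → 7
bin=A54: ✗
reorder_min = MIN(272, 536, 429, 64, 375, 62, 757, 7) = 7

c1_sum=1745, reorder_min=7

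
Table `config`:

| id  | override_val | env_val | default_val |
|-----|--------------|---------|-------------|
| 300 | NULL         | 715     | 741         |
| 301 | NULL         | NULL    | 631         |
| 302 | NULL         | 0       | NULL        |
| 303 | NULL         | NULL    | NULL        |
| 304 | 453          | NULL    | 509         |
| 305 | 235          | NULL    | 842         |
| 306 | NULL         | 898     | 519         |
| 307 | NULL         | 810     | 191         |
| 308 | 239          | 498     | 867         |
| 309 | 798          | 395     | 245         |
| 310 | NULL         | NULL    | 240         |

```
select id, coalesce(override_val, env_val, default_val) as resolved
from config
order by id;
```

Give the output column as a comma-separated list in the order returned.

id=300: override_val=NULL, env_val=715 → 715
id=301: override_val=NULL, env_val=NULL, default_val=631 → 631
id=302: override_val=NULL, env_val=0 → 0
id=303: override_val=NULL, env_val=NULL, default_val=NULL (all NULL) → NULL
id=304: override_val=453 → 453
id=305: override_val=235 → 235
id=306: override_val=NULL, env_val=898 → 898
id=307: override_val=NULL, env_val=810 → 810
id=308: override_val=239 → 239
id=309: override_val=798 → 798
id=310: override_val=NULL, env_val=NULL, default_val=240 → 240

715, 631, 0, NULL, 453, 235, 898, 810, 239, 798, 240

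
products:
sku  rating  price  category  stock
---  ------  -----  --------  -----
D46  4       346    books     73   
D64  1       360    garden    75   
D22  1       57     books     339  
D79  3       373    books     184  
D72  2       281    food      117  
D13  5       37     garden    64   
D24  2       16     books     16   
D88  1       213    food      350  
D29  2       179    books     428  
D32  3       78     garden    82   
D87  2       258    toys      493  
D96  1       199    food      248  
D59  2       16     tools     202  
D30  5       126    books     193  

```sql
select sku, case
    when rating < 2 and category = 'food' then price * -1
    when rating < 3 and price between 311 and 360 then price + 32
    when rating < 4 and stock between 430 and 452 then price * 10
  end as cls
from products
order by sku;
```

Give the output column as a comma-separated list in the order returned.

sku=D13: (no match → NULL) → NULL
sku=D22: (no match → NULL) → NULL
sku=D24: (no match → NULL) → NULL
sku=D29: (no match → NULL) → NULL
sku=D30: (no match → NULL) → NULL
sku=D32: (no match → NULL) → NULL
sku=D46: (no match → NULL) → NULL
sku=D59: (no match → NULL) → NULL
sku=D64: rating < 3 and price between 311 and 360 → 392
sku=D72: (no match → NULL) → NULL
sku=D79: (no match → NULL) → NULL
sku=D87: (no match → NULL) → NULL
sku=D88: rating < 2 and category = 'food' → -213
sku=D96: rating < 2 and category = 'food' → -199

NULL, NULL, NULL, NULL, NULL, NULL, NULL, NULL, 392, NULL, NULL, NULL, -213, -199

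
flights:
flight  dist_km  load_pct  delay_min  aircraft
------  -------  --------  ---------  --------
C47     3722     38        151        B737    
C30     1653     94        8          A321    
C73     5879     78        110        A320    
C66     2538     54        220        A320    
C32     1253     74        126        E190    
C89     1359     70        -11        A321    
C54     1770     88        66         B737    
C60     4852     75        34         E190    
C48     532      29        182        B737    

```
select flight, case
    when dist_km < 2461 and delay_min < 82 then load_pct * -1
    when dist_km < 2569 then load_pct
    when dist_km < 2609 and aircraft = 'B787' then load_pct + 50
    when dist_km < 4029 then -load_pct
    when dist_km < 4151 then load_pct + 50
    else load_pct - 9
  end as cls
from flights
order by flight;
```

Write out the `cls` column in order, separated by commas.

-94, 74, -38, 29, -88, 66, 54, 69, -70

flight=C30: dist_km < 2461 and delay_min < 82 → -94
flight=C32: dist_km < 2569 → 74
flight=C47: dist_km < 4029 → -38
flight=C48: dist_km < 2569 → 29
flight=C54: dist_km < 2461 and delay_min < 82 → -88
flight=C60: ELSE → 66
flight=C66: dist_km < 2569 → 54
flight=C73: ELSE → 69
flight=C89: dist_km < 2461 and delay_min < 82 → -70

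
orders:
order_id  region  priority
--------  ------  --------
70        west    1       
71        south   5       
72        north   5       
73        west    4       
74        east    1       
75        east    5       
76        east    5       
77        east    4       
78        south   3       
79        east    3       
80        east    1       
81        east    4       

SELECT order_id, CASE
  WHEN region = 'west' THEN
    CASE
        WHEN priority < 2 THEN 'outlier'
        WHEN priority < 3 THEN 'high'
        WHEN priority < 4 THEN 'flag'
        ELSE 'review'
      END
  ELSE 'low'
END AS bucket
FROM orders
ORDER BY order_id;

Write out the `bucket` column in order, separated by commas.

outlier, low, low, review, low, low, low, low, low, low, low, low

order_id=70: region='west' → inner[priority < 2] → outlier
order_id=71: region='south' → outer ELSE → low
order_id=72: region='north' → outer ELSE → low
order_id=73: region='west' → inner[ELSE] → review
order_id=74: region='east' → outer ELSE → low
order_id=75: region='east' → outer ELSE → low
order_id=76: region='east' → outer ELSE → low
order_id=77: region='east' → outer ELSE → low
order_id=78: region='south' → outer ELSE → low
order_id=79: region='east' → outer ELSE → low
order_id=80: region='east' → outer ELSE → low
order_id=81: region='east' → outer ELSE → low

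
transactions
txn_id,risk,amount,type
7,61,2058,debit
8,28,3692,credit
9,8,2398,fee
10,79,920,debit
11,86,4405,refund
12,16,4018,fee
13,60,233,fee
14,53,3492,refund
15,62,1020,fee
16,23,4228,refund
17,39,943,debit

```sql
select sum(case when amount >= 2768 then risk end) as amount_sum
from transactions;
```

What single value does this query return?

txn_id=7: ✗
txn_id=8: ✓ → 28
txn_id=9: ✗
txn_id=10: ✗
txn_id=11: ✓ → 86
txn_id=12: ✓ → 16
txn_id=13: ✗
txn_id=14: ✓ → 53
txn_id=15: ✗
txn_id=16: ✓ → 23
txn_id=17: ✗
amount_sum = 28 + 86 + 16 + 53 + 23 = 206

206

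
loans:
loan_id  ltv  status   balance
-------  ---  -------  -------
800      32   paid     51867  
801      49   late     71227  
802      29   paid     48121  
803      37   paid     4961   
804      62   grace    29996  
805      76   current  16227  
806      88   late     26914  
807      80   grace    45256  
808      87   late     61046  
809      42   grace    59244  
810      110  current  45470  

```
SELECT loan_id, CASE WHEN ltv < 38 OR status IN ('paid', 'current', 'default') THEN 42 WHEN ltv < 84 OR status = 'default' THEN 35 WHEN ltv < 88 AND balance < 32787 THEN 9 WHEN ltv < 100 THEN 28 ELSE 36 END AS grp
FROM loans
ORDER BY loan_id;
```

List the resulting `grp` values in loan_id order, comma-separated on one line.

loan_id=800: ltv < 38 OR status IN ('paid', 'current', 'default') → 42
loan_id=801: ltv < 84 OR status = 'default' → 35
loan_id=802: ltv < 38 OR status IN ('paid', 'current', 'default') → 42
loan_id=803: ltv < 38 OR status IN ('paid', 'current', 'default') → 42
loan_id=804: ltv < 84 OR status = 'default' → 35
loan_id=805: ltv < 38 OR status IN ('paid', 'current', 'default') → 42
loan_id=806: ltv < 100 → 28
loan_id=807: ltv < 84 OR status = 'default' → 35
loan_id=808: ltv < 100 → 28
loan_id=809: ltv < 84 OR status = 'default' → 35
loan_id=810: ltv < 38 OR status IN ('paid', 'current', 'default') → 42

42, 35, 42, 42, 35, 42, 28, 35, 28, 35, 42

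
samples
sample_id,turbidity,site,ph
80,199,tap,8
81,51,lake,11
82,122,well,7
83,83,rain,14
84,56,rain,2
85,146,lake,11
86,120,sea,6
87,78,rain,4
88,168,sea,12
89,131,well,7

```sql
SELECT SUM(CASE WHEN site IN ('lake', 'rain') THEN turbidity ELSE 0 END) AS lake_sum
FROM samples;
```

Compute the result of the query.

sample_id=80: ✗
sample_id=81: ✓ → 51
sample_id=82: ✗
sample_id=83: ✓ → 83
sample_id=84: ✓ → 56
sample_id=85: ✓ → 146
sample_id=86: ✗
sample_id=87: ✓ → 78
sample_id=88: ✗
sample_id=89: ✗
lake_sum = 51 + 83 + 56 + 146 + 78 = 414

414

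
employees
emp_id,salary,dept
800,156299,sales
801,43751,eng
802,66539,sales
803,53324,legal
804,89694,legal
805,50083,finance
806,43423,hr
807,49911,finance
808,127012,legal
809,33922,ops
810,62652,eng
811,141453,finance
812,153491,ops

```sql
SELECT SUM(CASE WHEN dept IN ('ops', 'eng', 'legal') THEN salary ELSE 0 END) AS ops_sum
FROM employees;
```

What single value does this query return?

563846

emp_id=800: ✗
emp_id=801: ✓ → 43751
emp_id=802: ✗
emp_id=803: ✓ → 53324
emp_id=804: ✓ → 89694
emp_id=805: ✗
emp_id=806: ✗
emp_id=807: ✗
emp_id=808: ✓ → 127012
emp_id=809: ✓ → 33922
emp_id=810: ✓ → 62652
emp_id=811: ✗
emp_id=812: ✓ → 153491
ops_sum = 43751 + 53324 + 89694 + 127012 + 33922 + 62652 + 153491 = 563846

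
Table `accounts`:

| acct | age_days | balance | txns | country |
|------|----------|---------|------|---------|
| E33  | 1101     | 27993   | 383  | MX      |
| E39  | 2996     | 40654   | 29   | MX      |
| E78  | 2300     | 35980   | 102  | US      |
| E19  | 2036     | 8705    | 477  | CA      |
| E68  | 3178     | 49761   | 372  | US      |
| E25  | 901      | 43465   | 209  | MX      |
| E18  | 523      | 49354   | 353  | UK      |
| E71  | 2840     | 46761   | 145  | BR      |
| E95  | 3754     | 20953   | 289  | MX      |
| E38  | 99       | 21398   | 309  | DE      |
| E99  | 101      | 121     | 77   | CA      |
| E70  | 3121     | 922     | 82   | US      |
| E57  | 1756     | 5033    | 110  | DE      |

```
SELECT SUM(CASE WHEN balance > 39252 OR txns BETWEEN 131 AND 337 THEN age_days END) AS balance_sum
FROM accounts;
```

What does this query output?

14291

acct=E33: ✗
acct=E39: ✓ → 2996
acct=E78: ✗
acct=E19: ✗
acct=E68: ✓ → 3178
acct=E25: ✓ → 901
acct=E18: ✓ → 523
acct=E71: ✓ → 2840
acct=E95: ✓ → 3754
acct=E38: ✓ → 99
acct=E99: ✗
acct=E70: ✗
acct=E57: ✗
balance_sum = 2996 + 3178 + 901 + 523 + 2840 + 3754 + 99 = 14291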